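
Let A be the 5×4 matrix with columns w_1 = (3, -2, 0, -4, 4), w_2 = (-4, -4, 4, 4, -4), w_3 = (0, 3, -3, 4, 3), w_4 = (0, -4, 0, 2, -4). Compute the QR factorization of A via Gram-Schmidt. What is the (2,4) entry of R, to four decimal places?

w_1 = (3, -2, 0, -4, 4); ‖w_1‖ = 6.7082, so e_1 = (0.4472, -0.2981, 0.0000, -0.5963, 0.5963).
e_1·w_2 = 0.4472·(-4) + (-0.2981)·(-4) + 0.0000·4 + (-0.5963)·4 + 0.5963·(-4) = -5.3666.
u_2 = w_2 + 5.3666·e_1 = (-1.6000, -5.6000, 4.0000, 0.8000, -0.8000).
‖u_2‖ = 7.1554, so e_2 = (-0.2236, -0.7826, 0.5590, 0.1118, -0.1118).
r_{24} = e_2·w_4 = 3.8013.

r_{24} = 3.8013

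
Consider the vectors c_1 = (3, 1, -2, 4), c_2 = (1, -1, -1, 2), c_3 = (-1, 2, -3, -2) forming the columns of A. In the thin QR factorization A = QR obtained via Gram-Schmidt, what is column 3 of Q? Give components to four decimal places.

c_1 = (3, 1, -2, 4); ‖c_1‖ = 5.4772, so e_1 = (0.5477, 0.1826, -0.3651, 0.7303).
e_1·c_2 = 0.5477·1 + 0.1826·(-1) + (-0.3651)·(-1) + 0.7303·2 = 2.1909.
u_2 = c_2 − 2.1909·e_1 = (-0.2000, -1.4000, -0.2000, 0.4000).
‖u_2‖ = 1.4832, so e_2 = (-0.1348, -0.9439, -0.1348, 0.2697).
e_1·c_3 = 0.5477·(-1) + 0.1826·2 + (-0.3651)·(-3) + 0.7303·(-2) = -0.5477; e_2·c_3 = (-0.1348)·(-1) + (-0.9439)·2 + (-0.1348)·(-3) + 0.2697·(-2) = -1.8878.
u_3 = c_3 + 0.5477·e_1 + 1.8878·e_2 = (-0.9545, 0.3182, -3.4545, -1.0909).
‖u_3‖ = 3.7598, so e_3 = (-0.2539, 0.0846, -0.9188, -0.2901).

e_3 = (-0.2539, 0.0846, -0.9188, -0.2901)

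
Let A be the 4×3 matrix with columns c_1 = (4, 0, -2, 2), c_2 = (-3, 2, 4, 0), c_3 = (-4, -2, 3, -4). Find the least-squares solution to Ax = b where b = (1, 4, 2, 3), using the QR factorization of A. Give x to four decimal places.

x = (0.5370, 1.2222, -0.5852)

c_1 = (4, 0, -2, 2); ‖c_1‖ = 4.8990, so q_1 = (0.8165, 0.0000, -0.4082, 0.4082).
q_1·c_2 = 0.8165·(-3) + 0.0000·2 + (-0.4082)·4 + 0.4082·0 = -4.0825.
u_2 = c_2 + 4.0825·q_1 = (0.3333, 2.0000, 2.3333, 1.6667).
‖u_2‖ = 3.5119, so q_2 = (0.0949, 0.5695, 0.6644, 0.4746).
q_1·c_3 = 0.8165·(-4) + 0.0000·(-2) + (-0.4082)·3 + 0.4082·(-4) = -6.1237; q_2·c_3 = 0.0949·(-4) + 0.5695·(-2) + 0.6644·3 + 0.4746·(-4) = -1.4237.
u_3 = c_3 + 6.1237·q_1 + 1.4237·q_2 = (1.1351, -1.1892, 1.4459, -0.8243).
‖u_3‖ = 2.3394, so q_3 = (0.4852, -0.5083, 0.6181, -0.3524).
Qᵀb = (1.2247, 5.1255, -1.3690).
Back-substitute: x_3 = -1.3690/2.3394 = -0.5852.
x_2 = (5.1255 + 1.4237·(-0.5852))/3.5119 = 1.2222.
x_1 = (1.2247 + 4.0825·1.2222 + 6.1237·(-0.5852))/4.8990 = 0.5370.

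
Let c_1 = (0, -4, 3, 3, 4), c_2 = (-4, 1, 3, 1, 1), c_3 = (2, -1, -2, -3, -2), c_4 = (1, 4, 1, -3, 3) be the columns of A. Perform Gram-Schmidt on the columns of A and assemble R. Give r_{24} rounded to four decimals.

r_{24} = 1.0774

e_1 = c_1/‖c_1‖ = (0, -4, 3, 3, 4)/7.0711 = (0.0000, -0.5657, 0.4243, 0.4243, 0.5657).
r_{12} = e_1·c_2 = 1.6971.
u_2 = c_2 − 1.6971·e_1 = (-4.0000, 1.9600, 2.2800, 0.2800, 0.0400).
‖u_2‖ = 5.0120, so e_2 = (-0.7981, 0.3911, 0.4549, 0.0559, 0.0080).
r_{24} = e_2·c_4 = 1.0774.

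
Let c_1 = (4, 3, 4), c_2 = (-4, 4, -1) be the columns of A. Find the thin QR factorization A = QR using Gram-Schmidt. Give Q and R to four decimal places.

c_1 = (4, 3, 4); ‖c_1‖ = 6.4031, so q_1 = (0.6247, 0.4685, 0.6247).
q_1·c_2 = 0.6247·(-4) + 0.4685·4 + 0.6247·(-1) = -1.2494.
u_2 = c_2 + 1.2494·q_1 = (-3.2195, 4.5854, -0.2195).
‖u_2‖ = 5.6071, so q_2 = (-0.5742, 0.8178, -0.0391).

Q = [[0.6247, -0.5742], [0.4685, 0.8178], [0.6247, -0.0391]], R = [[6.4031, -1.2494], [0.0000, 5.6071]]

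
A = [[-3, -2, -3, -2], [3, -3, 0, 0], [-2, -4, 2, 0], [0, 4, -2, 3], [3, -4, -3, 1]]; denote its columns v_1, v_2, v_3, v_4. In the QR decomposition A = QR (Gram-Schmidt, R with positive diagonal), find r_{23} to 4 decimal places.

r_{23} = 0.1423

v_1 = (-3, 3, -2, 0, 3); ‖v_1‖ = 5.5678, so e_1 = (-0.5388, 0.5388, -0.3592, 0.0000, 0.5388).
e_1·v_2 = (-0.5388)·(-2) + 0.5388·(-3) + (-0.3592)·(-4) + 0.0000·4 + 0.5388·(-4) = -1.2572.
u_2 = v_2 + 1.2572·e_1 = (-2.6774, -2.3226, -4.4516, 4.0000, -3.3226).
‖u_2‖ = 7.7084, so e_2 = (-0.3473, -0.3013, -0.5775, 0.5189, -0.4310).
r_{23} = e_2·v_3 = 0.1423.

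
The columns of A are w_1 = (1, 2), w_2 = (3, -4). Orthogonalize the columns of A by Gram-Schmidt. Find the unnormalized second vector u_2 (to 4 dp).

u_2 = (4.0000, -2.0000)

w_1 = (1, 2); ‖w_1‖ = 2.2361, so e_1 = (0.4472, 0.8944).
e_1·w_2 = 0.4472·3 + 0.8944·(-4) = -2.2361.
u_2 = w_2 + 2.2361·e_1 = (4.0000, -2.0000).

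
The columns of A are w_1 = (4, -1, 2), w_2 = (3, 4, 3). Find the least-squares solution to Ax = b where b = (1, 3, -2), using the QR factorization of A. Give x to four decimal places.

w_1 = (4, -1, 2); ‖w_1‖ = 4.5826, so e_1 = (0.8729, -0.2182, 0.4364).
e_1·w_2 = 0.8729·3 + (-0.2182)·4 + 0.4364·3 = 3.0551.
u_2 = w_2 − 3.0551·e_1 = (0.3333, 4.6667, 1.6667).
‖u_2‖ = 4.9666, so e_2 = (0.0671, 0.9396, 0.3356).
Qᵀb = (-0.6547, 2.2148).
Back-substitute: x_2 = 2.2148/4.9666 = 0.4459.
x_1 = (-0.6547 − 3.0551·0.4459)/4.5826 = -0.4402.

x = (-0.4402, 0.4459)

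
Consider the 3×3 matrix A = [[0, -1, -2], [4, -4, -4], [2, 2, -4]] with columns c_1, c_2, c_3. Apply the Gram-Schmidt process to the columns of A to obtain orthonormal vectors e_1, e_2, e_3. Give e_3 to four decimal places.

e_3 = (-0.9631, 0.1204, -0.2408)

c_1 = (0, 4, 2); ‖c_1‖ = 4.4721, so e_1 = (0.0000, 0.8944, 0.4472).
e_1·c_2 = 0.0000·(-1) + 0.8944·(-4) + 0.4472·2 = -2.6833.
u_2 = c_2 + 2.6833·e_1 = (-1.0000, -1.6000, 3.2000).
‖u_2‖ = 3.7148, so e_2 = (-0.2692, -0.4307, 0.8614).
e_1·c_3 = 0.0000·(-2) + 0.8944·(-4) + 0.4472·(-4) = -5.3666; e_2·c_3 = (-0.2692)·(-2) + (-0.4307)·(-4) + 0.8614·(-4) = -1.1844.
u_3 = c_3 + 5.3666·e_1 + 1.1844·e_2 = (-2.3188, 0.2899, -0.5797).
‖u_3‖ = 2.4077, so e_3 = (-0.9631, 0.1204, -0.2408).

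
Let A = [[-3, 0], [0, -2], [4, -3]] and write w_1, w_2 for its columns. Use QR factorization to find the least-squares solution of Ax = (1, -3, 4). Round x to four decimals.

x = (0.5359, 0.0331)

e_1 = w_1/‖w_1‖ = (-3, 0, 4)/5.0000 = (-0.6000, 0.0000, 0.8000).
r_{12} = e_1·w_2 = -2.4000.
u_2 = w_2 + 2.4000·e_1 = (-1.4400, -2.0000, -1.0800).
‖u_2‖ = 2.6907, so e_2 = (-0.5352, -0.7433, -0.4014).
Qᵀb = (2.6000, 0.0892).
Back-substitute: x_2 = 0.0892/2.6907 = 0.0331.
x_1 = (2.6000 + 2.4000·0.0331)/5.0000 = 0.5359.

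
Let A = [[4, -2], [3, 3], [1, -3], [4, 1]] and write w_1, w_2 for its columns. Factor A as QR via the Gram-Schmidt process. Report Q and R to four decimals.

Q = [[0.6172, -0.4577], [0.4629, 0.5970], [0.1543, -0.6368], [0.6172, 0.1691]], R = [[6.4807, 0.3086], [0.0000, 4.7859]]

e_1 = w_1/‖w_1‖ = (4, 3, 1, 4)/6.4807 = (0.6172, 0.4629, 0.1543, 0.6172).
r_{12} = e_1·w_2 = 0.3086.
u_2 = w_2 − 0.3086·e_1 = (-2.1905, 2.8571, -3.0476, 0.8095).
‖u_2‖ = 4.7859, so e_2 = (-0.4577, 0.5970, -0.6368, 0.1691).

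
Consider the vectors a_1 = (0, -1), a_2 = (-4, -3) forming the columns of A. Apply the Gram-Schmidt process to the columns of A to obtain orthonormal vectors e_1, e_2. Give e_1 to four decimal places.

e_1 = (0.0000, -1.0000)

e_1 = a_1/‖a_1‖ = (0, -1)/1.0000 = (0.0000, -1.0000).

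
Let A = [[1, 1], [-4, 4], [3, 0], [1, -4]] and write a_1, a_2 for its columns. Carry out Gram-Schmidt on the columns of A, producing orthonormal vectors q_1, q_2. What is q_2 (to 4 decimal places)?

q_2 = (0.3845, 0.2675, 0.4765, -0.7440)

a_1 = (1, -4, 3, 1); ‖a_1‖ = 5.1962, so q_1 = (0.1925, -0.7698, 0.5774, 0.1925).
q_1·a_2 = 0.1925·1 + (-0.7698)·4 + 0.5774·0 + 0.1925·(-4) = -3.6566.
u_2 = a_2 + 3.6566·q_1 = (1.7037, 1.1852, 2.1111, -3.2963).
‖u_2‖ = 4.4305, so q_2 = (0.3845, 0.2675, 0.4765, -0.7440).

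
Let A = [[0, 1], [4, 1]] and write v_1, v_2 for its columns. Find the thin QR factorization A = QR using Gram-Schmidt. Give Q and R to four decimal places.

q_1 = v_1/‖v_1‖ = (0, 4)/4.0000 = (0.0000, 1.0000).
r_{12} = q_1·v_2 = 1.0000.
u_2 = v_2 − 1.0000·q_1 = (1.0000, 0.0000).
‖u_2‖ = 1.0000, so q_2 = (1.0000, 0.0000).

Q = [[0.0000, 1.0000], [1.0000, 0.0000]], R = [[4.0000, 1.0000], [0.0000, 1.0000]]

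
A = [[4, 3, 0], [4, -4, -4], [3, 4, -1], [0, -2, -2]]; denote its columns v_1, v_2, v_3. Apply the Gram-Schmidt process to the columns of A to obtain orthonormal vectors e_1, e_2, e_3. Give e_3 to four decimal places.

e_3 = (0.4694, 0.0124, -0.6424, -0.6057)

v_1 = (4, 4, 3, 0); ‖v_1‖ = 6.4031, so e_1 = (0.6247, 0.6247, 0.4685, 0.0000).
e_1·v_2 = 0.6247·3 + 0.6247·(-4) + 0.4685·4 + 0.0000·(-2) = 1.2494.
u_2 = v_2 − 1.2494·e_1 = (2.2195, -4.7805, 3.4146, -2.0000).
‖u_2‖ = 6.5908, so e_2 = (0.3368, -0.7253, 0.5181, -0.3035).
e_1·v_3 = 0.6247·0 + 0.6247·(-4) + 0.4685·(-1) + 0.0000·(-2) = -2.9673; e_2·v_3 = 0.3368·0 + (-0.7253)·(-4) + 0.5181·(-1) + (-0.3035)·(-2) = 2.9901.
u_3 = v_3 + 2.9673·e_1 − 2.9901·e_2 = (0.8467, 0.0225, -1.1589, -1.0926).
‖u_3‖ = 1.8040, so e_3 = (0.4694, 0.0124, -0.6424, -0.6057).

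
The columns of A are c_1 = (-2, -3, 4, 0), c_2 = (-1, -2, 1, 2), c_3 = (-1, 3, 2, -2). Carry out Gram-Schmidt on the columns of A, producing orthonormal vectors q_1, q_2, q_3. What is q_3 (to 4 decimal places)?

c_1 = (-2, -3, 4, 0); ‖c_1‖ = 5.3852, so q_1 = (-0.3714, -0.5571, 0.7428, 0.0000).
q_1·c_2 = (-0.3714)·(-1) + (-0.5571)·(-2) + 0.7428·1 + 0.0000·2 = 2.2283.
u_2 = c_2 − 2.2283·q_1 = (-0.1724, -0.7586, -0.6552, 2.0000).
‖u_2‖ = 2.2438, so q_2 = (-0.0768, -0.3381, -0.2920, 0.8914).
q_1·c_3 = (-0.3714)·(-1) + (-0.5571)·3 + 0.7428·2 + 0.0000·(-2) = 0.1857; q_2·c_3 = (-0.0768)·(-1) + (-0.3381)·3 + (-0.2920)·2 + 0.8914·(-2) = -3.3042.
u_3 = c_3 − 0.1857·q_1 + 3.3042·q_2 = (-1.1849, 1.9863, 0.8973, 0.9452).
‖u_3‖ = 2.6548, so q_3 = (-0.4463, 0.7482, 0.3380, 0.3560).

q_3 = (-0.4463, 0.7482, 0.3380, 0.3560)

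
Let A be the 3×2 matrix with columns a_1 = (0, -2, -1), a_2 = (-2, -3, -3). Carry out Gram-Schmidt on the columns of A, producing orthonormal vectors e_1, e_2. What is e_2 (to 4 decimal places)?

a_1 = (0, -2, -1); ‖a_1‖ = 2.2361, so e_1 = (0.0000, -0.8944, -0.4472).
e_1·a_2 = 0.0000·(-2) + (-0.8944)·(-3) + (-0.4472)·(-3) = 4.0249.
u_2 = a_2 − 4.0249·e_1 = (-2.0000, 0.6000, -1.2000).
‖u_2‖ = 2.4083, so e_2 = (-0.8305, 0.2491, -0.4983).

e_2 = (-0.8305, 0.2491, -0.4983)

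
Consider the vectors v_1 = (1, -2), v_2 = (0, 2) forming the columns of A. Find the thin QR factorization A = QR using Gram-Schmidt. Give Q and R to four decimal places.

v_1 = (1, -2); ‖v_1‖ = 2.2361, so e_1 = (0.4472, -0.8944).
e_1·v_2 = 0.4472·0 + (-0.8944)·2 = -1.7889.
u_2 = v_2 + 1.7889·e_1 = (0.8000, 0.4000).
‖u_2‖ = 0.8944, so e_2 = (0.8944, 0.4472).

Q = [[0.4472, 0.8944], [-0.8944, 0.4472]], R = [[2.2361, -1.7889], [0.0000, 0.8944]]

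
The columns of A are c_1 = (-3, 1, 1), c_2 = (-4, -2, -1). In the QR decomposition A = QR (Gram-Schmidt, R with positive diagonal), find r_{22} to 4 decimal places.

r_{22} = 3.6927

c_1 = (-3, 1, 1); ‖c_1‖ = 3.3166, so q_1 = (-0.9045, 0.3015, 0.3015).
q_1·c_2 = (-0.9045)·(-4) + 0.3015·(-2) + 0.3015·(-1) = 2.7136.
u_2 = c_2 − 2.7136·q_1 = (-1.5455, -2.8182, -1.8182).
r_{22} = ‖u_2‖ = 3.6927.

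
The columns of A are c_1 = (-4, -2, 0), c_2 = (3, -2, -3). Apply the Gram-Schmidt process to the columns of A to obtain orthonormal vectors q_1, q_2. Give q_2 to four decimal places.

q_1 = c_1/‖c_1‖ = (-4, -2, 0)/4.4721 = (-0.8944, -0.4472, 0.0000).
r_{12} = q_1·c_2 = -1.7889.
u_2 = c_2 + 1.7889·q_1 = (1.4000, -2.8000, -3.0000).
‖u_2‖ = 4.3359, so q_2 = (0.3229, -0.6458, -0.6919).

q_2 = (0.3229, -0.6458, -0.6919)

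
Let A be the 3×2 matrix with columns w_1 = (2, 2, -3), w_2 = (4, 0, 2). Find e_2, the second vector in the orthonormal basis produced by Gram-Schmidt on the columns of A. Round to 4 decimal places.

w_1 = (2, 2, -3); ‖w_1‖ = 4.1231, so e_1 = (0.4851, 0.4851, -0.7276).
e_1·w_2 = 0.4851·4 + 0.4851·0 + (-0.7276)·2 = 0.4851.
u_2 = w_2 − 0.4851·e_1 = (3.7647, -0.2353, 2.3529).
‖u_2‖ = 4.4458, so e_2 = (0.8468, -0.0529, 0.5293).

e_2 = (0.8468, -0.0529, 0.5293)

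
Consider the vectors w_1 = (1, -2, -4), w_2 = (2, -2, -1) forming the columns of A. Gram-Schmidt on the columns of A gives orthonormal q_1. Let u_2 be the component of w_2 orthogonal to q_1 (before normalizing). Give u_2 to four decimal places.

u_2 = (1.5238, -1.0476, 0.9048)

w_1 = (1, -2, -4); ‖w_1‖ = 4.5826, so q_1 = (0.2182, -0.4364, -0.8729).
q_1·w_2 = 0.2182·2 + (-0.4364)·(-2) + (-0.8729)·(-1) = 2.1822.
u_2 = w_2 − 2.1822·q_1 = (1.5238, -1.0476, 0.9048).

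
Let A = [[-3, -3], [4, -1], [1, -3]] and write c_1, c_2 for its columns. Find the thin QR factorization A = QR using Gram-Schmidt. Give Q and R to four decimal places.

c_1 = (-3, 4, 1); ‖c_1‖ = 5.0990, so q_1 = (-0.5883, 0.7845, 0.1961).
q_1·c_2 = (-0.5883)·(-3) + 0.7845·(-1) + 0.1961·(-3) = 0.3922.
u_2 = c_2 − 0.3922·q_1 = (-2.7692, -1.3077, -3.0769).
‖u_2‖ = 4.3412, so q_2 = (-0.6379, -0.3012, -0.7088).

Q = [[-0.5883, -0.6379], [0.7845, -0.3012], [0.1961, -0.7088]], R = [[5.0990, 0.3922], [0.0000, 4.3412]]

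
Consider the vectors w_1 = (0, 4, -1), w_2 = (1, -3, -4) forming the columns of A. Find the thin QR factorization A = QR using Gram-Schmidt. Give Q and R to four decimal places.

w_1 = (0, 4, -1); ‖w_1‖ = 4.1231, so q_1 = (0.0000, 0.9701, -0.2425).
q_1·w_2 = 0.0000·1 + 0.9701·(-3) + (-0.2425)·(-4) = -1.9403.
u_2 = w_2 + 1.9403·q_1 = (1.0000, -1.1176, -4.4706).
‖u_2‖ = 4.7154, so q_2 = (0.2121, -0.2370, -0.9481).

Q = [[0.0000, 0.2121], [0.9701, -0.2370], [-0.2425, -0.9481]], R = [[4.1231, -1.9403], [0.0000, 4.7154]]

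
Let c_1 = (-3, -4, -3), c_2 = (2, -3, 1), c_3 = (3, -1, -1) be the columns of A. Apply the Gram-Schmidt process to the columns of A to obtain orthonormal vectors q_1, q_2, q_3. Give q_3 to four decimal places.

q_3 = (0.6016, 0.1388, -0.7867)

q_1 = c_1/‖c_1‖ = (-3, -4, -3)/5.8310 = (-0.5145, -0.6860, -0.5145).
r_{12} = q_1·c_2 = 0.5145.
u_2 = c_2 − 0.5145·q_1 = (2.2647, -2.6471, 1.2647).
‖u_2‖ = 3.7061, so q_2 = (0.6111, -0.7142, 0.3412).
r_{13} = q_1·c_3 = -0.3430; r_{23} = q_2·c_3 = 2.2062.
u_3 = c_3 + 0.3430·q_1 − 2.2062·q_2 = (1.4754, 0.3405, -1.9293).
‖u_3‖ = 2.4525, so q_3 = (0.6016, 0.1388, -0.7867).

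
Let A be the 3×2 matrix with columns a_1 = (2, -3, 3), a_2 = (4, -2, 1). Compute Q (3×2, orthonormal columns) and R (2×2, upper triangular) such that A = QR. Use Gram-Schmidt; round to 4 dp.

Q = [[0.4264, 0.8753], [-0.6396, 0.1135], [0.6396, -0.4701]], R = [[4.6904, 3.6244], [0.0000, 2.8042]]

q_1 = a_1/‖a_1‖ = (2, -3, 3)/4.6904 = (0.4264, -0.6396, 0.6396).
r_{12} = q_1·a_2 = 3.6244.
u_2 = a_2 − 3.6244·q_1 = (2.4545, 0.3182, -1.3182).
‖u_2‖ = 2.8042, so q_2 = (0.8753, 0.1135, -0.4701).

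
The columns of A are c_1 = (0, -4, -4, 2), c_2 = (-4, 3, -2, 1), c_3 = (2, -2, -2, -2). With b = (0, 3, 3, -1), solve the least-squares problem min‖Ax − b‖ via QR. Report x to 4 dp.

x = (-0.6757, -0.0367, -0.1458)

c_1 = (0, -4, -4, 2); ‖c_1‖ = 6.0000, so e_1 = (0.0000, -0.6667, -0.6667, 0.3333).
e_1·c_2 = 0.0000·(-4) + (-0.6667)·3 + (-0.6667)·(-2) + 0.3333·1 = -0.3333.
u_2 = c_2 + 0.3333·e_1 = (-4.0000, 2.7778, -2.2222, 1.1111).
‖u_2‖ = 5.4671, so e_2 = (-0.7317, 0.5081, -0.4065, 0.2032).
e_1·c_3 = 0.0000·2 + (-0.6667)·(-2) + (-0.6667)·(-2) + 0.3333·(-2) = 2.0000; e_2·c_3 = (-0.7317)·2 + 0.5081·(-2) + (-0.4065)·(-2) + 0.2032·(-2) = -2.0730.
u_3 = c_3 − 2.0000·e_1 + 2.0730·e_2 = (0.4833, 0.3866, -1.5093, -2.2454).
‖u_3‖ = 2.7754, so e_3 = (0.1741, 0.1393, -0.5438, -0.8090).
Qᵀb = (-4.3333, 0.1016, -0.4045).
Back-substitute: x_3 = -0.4045/2.7754 = -0.1458.
x_2 = (0.1016 + 2.0730·(-0.1458))/5.4671 = -0.0367.
x_1 = (-4.3333 + 0.3333·(-0.0367) − 2.0000·(-0.1458))/6.0000 = -0.6757.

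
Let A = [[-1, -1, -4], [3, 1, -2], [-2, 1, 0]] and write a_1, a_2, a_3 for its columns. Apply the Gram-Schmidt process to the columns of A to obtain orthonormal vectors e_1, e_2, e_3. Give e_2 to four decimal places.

e_2 = (-0.5203, 0.3468, 0.7804)

a_1 = (-1, 3, -2); ‖a_1‖ = 3.7417, so e_1 = (-0.2673, 0.8018, -0.5345).
e_1·a_2 = (-0.2673)·(-1) + 0.8018·1 + (-0.5345)·1 = 0.5345.
u_2 = a_2 − 0.5345·e_1 = (-0.8571, 0.5714, 1.2857).
‖u_2‖ = 1.6475, so e_2 = (-0.5203, 0.3468, 0.7804).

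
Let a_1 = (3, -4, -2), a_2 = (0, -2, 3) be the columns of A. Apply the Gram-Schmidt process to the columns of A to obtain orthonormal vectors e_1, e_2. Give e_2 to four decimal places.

a_1 = (3, -4, -2); ‖a_1‖ = 5.3852, so e_1 = (0.5571, -0.7428, -0.3714).
e_1·a_2 = 0.5571·0 + (-0.7428)·(-2) + (-0.3714)·3 = 0.3714.
u_2 = a_2 − 0.3714·e_1 = (-0.2069, -1.7241, 3.1379).
‖u_2‖ = 3.5864, so e_2 = (-0.0577, -0.4807, 0.8750).

e_2 = (-0.0577, -0.4807, 0.8750)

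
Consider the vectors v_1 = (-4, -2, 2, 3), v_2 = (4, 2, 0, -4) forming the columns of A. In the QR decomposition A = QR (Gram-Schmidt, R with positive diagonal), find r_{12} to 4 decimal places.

r_{12} = -5.5705

v_1 = (-4, -2, 2, 3); ‖v_1‖ = 5.7446, so e_1 = (-0.6963, -0.3482, 0.3482, 0.5222).
r_{12} = e_1·v_2 = -5.5705.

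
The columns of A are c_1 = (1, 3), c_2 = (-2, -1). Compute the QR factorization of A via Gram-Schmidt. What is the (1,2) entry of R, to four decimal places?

r_{12} = -1.5811

c_1 = (1, 3); ‖c_1‖ = 3.1623, so e_1 = (0.3162, 0.9487).
r_{12} = e_1·c_2 = -1.5811.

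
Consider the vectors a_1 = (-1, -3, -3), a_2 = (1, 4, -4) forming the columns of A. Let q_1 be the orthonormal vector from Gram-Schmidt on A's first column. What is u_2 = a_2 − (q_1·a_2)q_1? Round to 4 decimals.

u_2 = (0.9474, 3.8421, -4.1579)

a_1 = (-1, -3, -3); ‖a_1‖ = 4.3589, so q_1 = (-0.2294, -0.6882, -0.6882).
q_1·a_2 = (-0.2294)·1 + (-0.6882)·4 + (-0.6882)·(-4) = -0.2294.
u_2 = a_2 + 0.2294·q_1 = (0.9474, 3.8421, -4.1579).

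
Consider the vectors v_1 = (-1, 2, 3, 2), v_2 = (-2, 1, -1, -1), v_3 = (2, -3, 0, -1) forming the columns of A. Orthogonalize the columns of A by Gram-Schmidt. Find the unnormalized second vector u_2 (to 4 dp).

u_2 = (-2.0556, 1.1111, -0.8333, -0.8889)

v_1 = (-1, 2, 3, 2); ‖v_1‖ = 4.2426, so e_1 = (-0.2357, 0.4714, 0.7071, 0.4714).
e_1·v_2 = (-0.2357)·(-2) + 0.4714·1 + 0.7071·(-1) + 0.4714·(-1) = -0.2357.
u_2 = v_2 + 0.2357·e_1 = (-2.0556, 1.1111, -0.8333, -0.8889).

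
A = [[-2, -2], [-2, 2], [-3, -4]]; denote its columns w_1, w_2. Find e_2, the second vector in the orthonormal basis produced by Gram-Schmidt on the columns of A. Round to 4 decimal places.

w_1 = (-2, -2, -3); ‖w_1‖ = 4.1231, so e_1 = (-0.4851, -0.4851, -0.7276).
e_1·w_2 = (-0.4851)·(-2) + (-0.4851)·2 + (-0.7276)·(-4) = 2.9104.
u_2 = w_2 − 2.9104·e_1 = (-0.5882, 3.4118, -1.8824).
‖u_2‖ = 3.9407, so e_2 = (-0.1493, 0.8658, -0.4777).

e_2 = (-0.1493, 0.8658, -0.4777)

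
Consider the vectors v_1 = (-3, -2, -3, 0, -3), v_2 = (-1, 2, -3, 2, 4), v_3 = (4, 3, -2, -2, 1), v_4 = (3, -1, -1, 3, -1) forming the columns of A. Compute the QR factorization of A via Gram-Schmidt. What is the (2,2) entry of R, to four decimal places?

v_1 = (-3, -2, -3, 0, -3); ‖v_1‖ = 5.5678, so q_1 = (-0.5388, -0.3592, -0.5388, 0.0000, -0.5388).
q_1·v_2 = (-0.5388)·(-1) + (-0.3592)·2 + (-0.5388)·(-3) + 0.0000·2 + (-0.5388)·4 = -0.7184.
u_2 = v_2 + 0.7184·q_1 = (-1.3871, 1.7419, -3.3871, 2.0000, 3.6129).
r_{22} = ‖u_2‖ = 5.7865.

r_{22} = 5.7865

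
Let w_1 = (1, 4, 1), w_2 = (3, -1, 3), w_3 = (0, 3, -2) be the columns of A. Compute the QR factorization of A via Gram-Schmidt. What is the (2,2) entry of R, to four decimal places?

r_{22} = 4.3333

q_1 = w_1/‖w_1‖ = (1, 4, 1)/4.2426 = (0.2357, 0.9428, 0.2357).
r_{12} = q_1·w_2 = 0.4714.
u_2 = w_2 − 0.4714·q_1 = (2.8889, -1.4444, 2.8889).
r_{22} = ‖u_2‖ = 4.3333.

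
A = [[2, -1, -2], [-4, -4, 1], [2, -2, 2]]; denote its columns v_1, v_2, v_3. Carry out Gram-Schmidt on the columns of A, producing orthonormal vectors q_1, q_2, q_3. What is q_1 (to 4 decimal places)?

v_1 = (2, -4, 2); ‖v_1‖ = 4.8990, so q_1 = (0.4082, -0.8165, 0.4082).

q_1 = (0.4082, -0.8165, 0.4082)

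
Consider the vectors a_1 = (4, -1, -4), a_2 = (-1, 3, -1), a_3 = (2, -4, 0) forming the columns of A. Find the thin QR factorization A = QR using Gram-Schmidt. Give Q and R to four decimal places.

a_1 = (4, -1, -4); ‖a_1‖ = 5.7446, so e_1 = (0.6963, -0.1741, -0.6963).
e_1·a_2 = 0.6963·(-1) + (-0.1741)·3 + (-0.6963)·(-1) = -0.5222.
u_2 = a_2 + 0.5222·e_1 = (-0.6364, 2.9091, -1.3636).
‖u_2‖ = 3.2753, so e_2 = (-0.1943, 0.8882, -0.4163).
e_1·a_3 = 0.6963·2 + (-0.1741)·(-4) + (-0.6963)·0 = 2.0889; e_2·a_3 = (-0.1943)·2 + 0.8882·(-4) + (-0.4163)·0 = -3.9414.
u_3 = a_3 − 2.0889·e_1 + 3.9414·e_2 = (-0.2203, -0.1356, -0.1864).
‖u_3‖ = 0.3189, so e_3 = (-0.6909, -0.4252, -0.5846).

Q = [[0.6963, -0.1943, -0.6909], [-0.1741, 0.8882, -0.4252], [-0.6963, -0.4163, -0.5846]], R = [[5.7446, -0.5222, 2.0889], [0.0000, 3.2753, -3.9414], [0.0000, 0.0000, 0.3189]]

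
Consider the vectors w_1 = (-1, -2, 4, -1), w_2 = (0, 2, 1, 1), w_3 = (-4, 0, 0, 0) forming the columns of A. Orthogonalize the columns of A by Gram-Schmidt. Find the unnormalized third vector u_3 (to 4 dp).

w_1 = (-1, -2, 4, -1); ‖w_1‖ = 4.6904, so e_1 = (-0.2132, -0.4264, 0.8528, -0.2132).
e_1·w_2 = (-0.2132)·0 + (-0.4264)·2 + 0.8528·1 + (-0.2132)·1 = -0.2132.
u_2 = w_2 + 0.2132·e_1 = (-0.0455, 1.9091, 1.1818, 0.9545).
‖u_2‖ = 2.4402, so e_2 = (-0.0186, 0.7824, 0.4843, 0.3912).
e_1·w_3 = (-0.2132)·(-4) + (-0.4264)·0 + 0.8528·0 + (-0.2132)·0 = 0.8528; e_2·w_3 = (-0.0186)·(-4) + 0.7824·0 + 0.4843·0 + 0.3912·0 = 0.0745.
u_3 = w_3 − 0.8528·e_1 − 0.0745·e_2 = (-3.8168, 0.3053, -0.7634, 0.1527).

u_3 = (-3.8168, 0.3053, -0.7634, 0.1527)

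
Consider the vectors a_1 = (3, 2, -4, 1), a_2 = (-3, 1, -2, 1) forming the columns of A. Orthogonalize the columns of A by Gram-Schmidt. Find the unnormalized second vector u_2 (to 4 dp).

u_2 = (-3.2000, 0.8667, -1.7333, 0.9333)

e_1 = a_1/‖a_1‖ = (3, 2, -4, 1)/5.4772 = (0.5477, 0.3651, -0.7303, 0.1826).
r_{12} = e_1·a_2 = 0.3651.
u_2 = a_2 − 0.3651·e_1 = (-3.2000, 0.8667, -1.7333, 0.9333).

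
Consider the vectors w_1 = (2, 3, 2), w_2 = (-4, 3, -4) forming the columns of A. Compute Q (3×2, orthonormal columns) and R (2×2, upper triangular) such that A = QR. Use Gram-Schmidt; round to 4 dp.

Q = [[0.4851, -0.5145], [0.7276, 0.6860], [0.4851, -0.5145]], R = [[4.1231, -1.6977], [0.0000, 6.1739]]

w_1 = (2, 3, 2); ‖w_1‖ = 4.1231, so e_1 = (0.4851, 0.7276, 0.4851).
e_1·w_2 = 0.4851·(-4) + 0.7276·3 + 0.4851·(-4) = -1.6977.
u_2 = w_2 + 1.6977·e_1 = (-3.1765, 4.2353, -3.1765).
‖u_2‖ = 6.1739, so e_2 = (-0.5145, 0.6860, -0.5145).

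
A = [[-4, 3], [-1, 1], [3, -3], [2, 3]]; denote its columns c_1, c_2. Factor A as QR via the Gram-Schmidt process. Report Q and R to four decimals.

Q = [[-0.7303, 0.1964], [-0.1826, 0.1058], [0.5477, -0.3173], [0.3651, 0.9217]], R = [[5.4772, -2.9212], [0.0000, 4.4121]]

c_1 = (-4, -1, 3, 2); ‖c_1‖ = 5.4772, so q_1 = (-0.7303, -0.1826, 0.5477, 0.3651).
q_1·c_2 = (-0.7303)·3 + (-0.1826)·1 + 0.5477·(-3) + 0.3651·3 = -2.9212.
u_2 = c_2 + 2.9212·q_1 = (0.8667, 0.4667, -1.4000, 4.0667).
‖u_2‖ = 4.4121, so q_2 = (0.1964, 0.1058, -0.3173, 0.9217).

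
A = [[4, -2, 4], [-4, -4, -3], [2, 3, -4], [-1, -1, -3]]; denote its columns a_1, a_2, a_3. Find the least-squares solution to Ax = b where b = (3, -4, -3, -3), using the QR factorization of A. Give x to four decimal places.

a_1 = (4, -4, 2, -1); ‖a_1‖ = 6.0828, so q_1 = (0.6576, -0.6576, 0.3288, -0.1644).
q_1·a_2 = 0.6576·(-2) + (-0.6576)·(-4) + 0.3288·3 + (-0.1644)·(-1) = 2.4660.
u_2 = a_2 − 2.4660·q_1 = (-3.6216, -2.3784, 2.1892, -0.5946).
‖u_2‖ = 4.8907, so q_2 = (-0.7405, -0.4863, 0.4476, -0.1216).
q_1·a_3 = 0.6576·4 + (-0.6576)·(-3) + 0.3288·(-4) + (-0.1644)·(-3) = 3.7812; q_2·a_3 = (-0.7405)·4 + (-0.4863)·(-3) + 0.4476·(-4) + (-0.1216)·(-3) = -2.9289.
u_3 = a_3 − 3.7812·q_1 + 2.9289·q_2 = (-0.6554, -1.9379, -3.9322, -2.7345).
‖u_3‖ = 5.2081, so q_3 = (-0.1258, -0.3721, -0.7550, -0.5250).
Qᵀb = (4.1100, -1.2545, 4.9510).
Back-substitute: x_3 = 4.9510/5.2081 = 0.9506.
x_2 = (-1.2545 + 2.9289·0.9506)/4.8907 = 0.3128.
x_1 = (4.1100 − 2.4660·0.3128 − 3.7812·0.9506)/6.0828 = -0.0421.

x = (-0.0421, 0.3128, 0.9506)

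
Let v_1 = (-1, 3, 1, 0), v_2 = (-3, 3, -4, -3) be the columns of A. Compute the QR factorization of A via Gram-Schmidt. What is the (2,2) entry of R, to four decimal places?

r_{22} = 6.0977

v_1 = (-1, 3, 1, 0); ‖v_1‖ = 3.3166, so q_1 = (-0.3015, 0.9045, 0.3015, 0.0000).
q_1·v_2 = (-0.3015)·(-3) + 0.9045·3 + 0.3015·(-4) + 0.0000·(-3) = 2.4121.
u_2 = v_2 − 2.4121·q_1 = (-2.2727, 0.8182, -4.7273, -3.0000).
r_{22} = ‖u_2‖ = 6.0977.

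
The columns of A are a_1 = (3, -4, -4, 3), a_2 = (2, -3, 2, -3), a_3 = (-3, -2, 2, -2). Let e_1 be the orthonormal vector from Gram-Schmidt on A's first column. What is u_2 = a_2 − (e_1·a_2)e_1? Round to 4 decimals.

u_2 = (1.9400, -2.9200, 2.0800, -3.0600)

e_1 = a_1/‖a_1‖ = (3, -4, -4, 3)/7.0711 = (0.4243, -0.5657, -0.5657, 0.4243).
r_{12} = e_1·a_2 = 0.1414.
u_2 = a_2 − 0.1414·e_1 = (1.9400, -2.9200, 2.0800, -3.0600).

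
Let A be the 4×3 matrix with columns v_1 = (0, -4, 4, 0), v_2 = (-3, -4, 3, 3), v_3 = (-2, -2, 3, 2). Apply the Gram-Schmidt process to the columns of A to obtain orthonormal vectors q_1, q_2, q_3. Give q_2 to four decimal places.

q_1 = v_1/‖v_1‖ = (0, -4, 4, 0)/5.6569 = (0.0000, -0.7071, 0.7071, 0.0000).
r_{12} = q_1·v_2 = 4.9497.
u_2 = v_2 − 4.9497·q_1 = (-3.0000, -0.5000, -0.5000, 3.0000).
‖u_2‖ = 4.3012, so q_2 = (-0.6975, -0.1162, -0.1162, 0.6975).

q_2 = (-0.6975, -0.1162, -0.1162, 0.6975)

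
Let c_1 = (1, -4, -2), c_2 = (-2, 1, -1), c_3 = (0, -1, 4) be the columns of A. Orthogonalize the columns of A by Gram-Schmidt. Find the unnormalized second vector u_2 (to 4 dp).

q_1 = c_1/‖c_1‖ = (1, -4, -2)/4.5826 = (0.2182, -0.8729, -0.4364).
r_{12} = q_1·c_2 = -0.8729.
u_2 = c_2 + 0.8729·q_1 = (-1.8095, 0.2381, -1.3810).

u_2 = (-1.8095, 0.2381, -1.3810)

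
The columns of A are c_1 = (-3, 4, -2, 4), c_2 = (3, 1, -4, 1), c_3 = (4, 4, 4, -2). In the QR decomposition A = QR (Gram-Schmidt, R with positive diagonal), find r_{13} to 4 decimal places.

q_1 = c_1/‖c_1‖ = (-3, 4, -2, 4)/6.7082 = (-0.4472, 0.5963, -0.2981, 0.5963).
r_{13} = q_1·c_3 = -1.7889.

r_{13} = -1.7889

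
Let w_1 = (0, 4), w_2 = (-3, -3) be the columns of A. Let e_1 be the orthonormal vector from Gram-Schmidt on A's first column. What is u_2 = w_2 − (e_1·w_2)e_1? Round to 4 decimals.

e_1 = w_1/‖w_1‖ = (0, 4)/4.0000 = (0.0000, 1.0000).
r_{12} = e_1·w_2 = -3.0000.
u_2 = w_2 + 3.0000·e_1 = (-3.0000, 0.0000).

u_2 = (-3.0000, 0.0000)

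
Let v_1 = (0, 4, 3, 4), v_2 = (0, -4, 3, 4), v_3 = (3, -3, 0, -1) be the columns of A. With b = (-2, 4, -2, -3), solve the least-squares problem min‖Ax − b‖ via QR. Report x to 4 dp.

e_1 = v_1/‖v_1‖ = (0, 4, 3, 4)/6.4031 = (0.0000, 0.6247, 0.4685, 0.6247).
r_{12} = e_1·v_2 = 1.4056.
u_2 = v_2 − 1.4056·e_1 = (0.0000, -4.8780, 2.3415, 3.1220).
‖u_2‖ = 6.2470, so e_2 = (0.0000, -0.7809, 0.3748, 0.4998).
r_{13} = e_1·v_3 = -2.4988; r_{23} = e_2·v_3 = 1.8429.
u_3 = v_3 + 2.4988·e_1 − 1.8429·e_2 = (3.0000, 0.0000, 0.4800, -0.3600).
‖u_3‖ = 3.0594, so e_3 = (0.9806, 0.0000, 0.1569, -0.1177).
Qᵀb = (-0.3123, -5.3724, -1.9219).
Back-substitute: x_3 = -1.9219/3.0594 = -0.6282.
x_2 = (-5.3724 − 1.8429·(-0.6282))/6.2470 = -0.6747.
x_1 = (-0.3123 − 1.4056·(-0.6747) + 2.4988·(-0.6282))/6.4031 = -0.1458.

x = (-0.1458, -0.6747, -0.6282)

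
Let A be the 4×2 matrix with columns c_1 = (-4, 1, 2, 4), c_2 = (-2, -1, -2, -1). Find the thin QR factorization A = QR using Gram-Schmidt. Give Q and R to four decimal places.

Q = [[-0.6576, -0.6675], [0.1644, -0.3081], [0.3288, -0.6162], [0.6576, -0.2824]], R = [[6.0828, -0.1644], [0.0000, 3.1580]]

c_1 = (-4, 1, 2, 4); ‖c_1‖ = 6.0828, so e_1 = (-0.6576, 0.1644, 0.3288, 0.6576).
e_1·c_2 = (-0.6576)·(-2) + 0.1644·(-1) + 0.3288·(-2) + 0.6576·(-1) = -0.1644.
u_2 = c_2 + 0.1644·e_1 = (-2.1081, -0.9730, -1.9459, -0.8919).
‖u_2‖ = 3.1580, so e_2 = (-0.6675, -0.3081, -0.6162, -0.2824).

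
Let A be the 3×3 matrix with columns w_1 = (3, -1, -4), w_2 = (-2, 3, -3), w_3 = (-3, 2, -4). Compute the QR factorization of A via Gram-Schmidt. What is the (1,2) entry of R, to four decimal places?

r_{12} = 0.5883

q_1 = w_1/‖w_1‖ = (3, -1, -4)/5.0990 = (0.5883, -0.1961, -0.7845).
r_{12} = q_1·w_2 = 0.5883.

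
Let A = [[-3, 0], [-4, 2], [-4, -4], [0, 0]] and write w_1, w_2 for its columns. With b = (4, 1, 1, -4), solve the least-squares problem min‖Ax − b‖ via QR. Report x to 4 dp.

x = (-0.5079, 0.1032)

q_1 = w_1/‖w_1‖ = (-3, -4, -4, 0)/6.4031 = (-0.4685, -0.6247, -0.6247, 0.0000).
r_{12} = q_1·w_2 = 1.2494.
u_2 = w_2 − 1.2494·q_1 = (0.5854, 2.7805, -3.2195, 0.0000).
‖u_2‖ = 4.2941, so q_2 = (0.1363, 0.6475, -0.7498, 0.0000).
Qᵀb = (-3.1235, 0.4430).
Back-substitute: x_2 = 0.4430/4.2941 = 0.1032.
x_1 = (-3.1235 − 1.2494·0.1032)/6.4031 = -0.5079.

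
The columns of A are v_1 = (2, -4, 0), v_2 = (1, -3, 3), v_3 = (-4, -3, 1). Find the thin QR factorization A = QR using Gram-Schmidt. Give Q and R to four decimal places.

Q = [[0.4472, -0.1319, -0.8847], [-0.8944, -0.0659, -0.4423], [0.0000, 0.9891, -0.1474]], R = [[4.4721, 3.1305, 0.8944], [0.0000, 3.0332, 1.7144], [0.0000, 0.0000, 4.7181]]

q_1 = v_1/‖v_1‖ = (2, -4, 0)/4.4721 = (0.4472, -0.8944, 0.0000).
r_{12} = q_1·v_2 = 3.1305.
u_2 = v_2 − 3.1305·q_1 = (-0.4000, -0.2000, 3.0000).
‖u_2‖ = 3.0332, so q_2 = (-0.1319, -0.0659, 0.9891).
r_{13} = q_1·v_3 = 0.8944; r_{23} = q_2·v_3 = 1.7144.
u_3 = v_3 − 0.8944·q_1 − 1.7144·q_2 = (-4.1739, -2.0870, -0.6957).
‖u_3‖ = 4.7181, so q_3 = (-0.8847, -0.4423, -0.1474).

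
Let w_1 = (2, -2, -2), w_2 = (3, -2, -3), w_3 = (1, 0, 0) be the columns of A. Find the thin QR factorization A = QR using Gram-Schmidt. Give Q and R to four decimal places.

Q = [[0.5774, 0.4082, 0.7071], [-0.5774, 0.8165, 0.0000], [-0.5774, -0.4082, 0.7071]], R = [[3.4641, 4.6188, 0.5774], [0.0000, 0.8165, 0.4082], [0.0000, 0.0000, 0.7071]]

q_1 = w_1/‖w_1‖ = (2, -2, -2)/3.4641 = (0.5774, -0.5774, -0.5774).
r_{12} = q_1·w_2 = 4.6188.
u_2 = w_2 − 4.6188·q_1 = (0.3333, 0.6667, -0.3333).
‖u_2‖ = 0.8165, so q_2 = (0.4082, 0.8165, -0.4082).
r_{13} = q_1·w_3 = 0.5774; r_{23} = q_2·w_3 = 0.4082.
u_3 = w_3 − 0.5774·q_1 − 0.4082·q_2 = (0.5000, 0.0000, 0.5000).
‖u_3‖ = 0.7071, so q_3 = (0.7071, 0.0000, 0.7071).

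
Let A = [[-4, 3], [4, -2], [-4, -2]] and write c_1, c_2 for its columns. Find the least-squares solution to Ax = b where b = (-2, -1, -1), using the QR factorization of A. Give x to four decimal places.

x = (0.1667, 0.0000)

q_1 = c_1/‖c_1‖ = (-4, 4, -4)/6.9282 = (-0.5774, 0.5774, -0.5774).
r_{12} = q_1·c_2 = -1.7321.
u_2 = c_2 + 1.7321·q_1 = (2.0000, -1.0000, -3.0000).
‖u_2‖ = 3.7417, so q_2 = (0.5345, -0.2673, -0.8018).
Qᵀb = (1.1547, 0.0000).
Back-substitute: x_2 = 0.0000/3.7417 = 0.0000.
x_1 = (1.1547 + 1.7321·0.0000)/6.9282 = 0.1667.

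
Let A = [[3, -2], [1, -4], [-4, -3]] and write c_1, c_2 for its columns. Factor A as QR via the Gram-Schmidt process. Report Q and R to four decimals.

Q = [[0.5883, -0.4153], [0.1961, -0.7591], [-0.7845, -0.5013]], R = [[5.0990, 0.3922], [0.0000, 5.3709]]

e_1 = c_1/‖c_1‖ = (3, 1, -4)/5.0990 = (0.5883, 0.1961, -0.7845).
r_{12} = e_1·c_2 = 0.3922.
u_2 = c_2 − 0.3922·e_1 = (-2.2308, -4.0769, -2.6923).
‖u_2‖ = 5.3709, so e_2 = (-0.4153, -0.7591, -0.5013).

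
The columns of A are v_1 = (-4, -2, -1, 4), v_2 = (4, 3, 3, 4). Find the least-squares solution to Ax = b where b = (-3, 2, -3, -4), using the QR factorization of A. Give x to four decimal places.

v_1 = (-4, -2, -1, 4); ‖v_1‖ = 6.0828, so e_1 = (-0.6576, -0.3288, -0.1644, 0.6576).
e_1·v_2 = (-0.6576)·4 + (-0.3288)·3 + (-0.1644)·3 + 0.6576·4 = -1.4796.
u_2 = v_2 + 1.4796·e_1 = (3.0270, 2.5135, 2.7568, 4.9730).
‖u_2‖ = 6.9145, so e_2 = (0.4378, 0.3635, 0.3987, 0.7192).
Qᵀb = (-0.8220, -4.6592).
Back-substitute: x_2 = -4.6592/6.9145 = -0.6738.
x_1 = (-0.8220 + 1.4796·(-0.6738))/6.0828 = -0.2990.

x = (-0.2990, -0.6738)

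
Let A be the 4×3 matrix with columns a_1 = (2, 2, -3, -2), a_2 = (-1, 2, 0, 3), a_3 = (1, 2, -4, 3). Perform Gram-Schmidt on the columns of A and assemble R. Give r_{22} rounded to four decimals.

a_1 = (2, 2, -3, -2); ‖a_1‖ = 4.5826, so e_1 = (0.4364, 0.4364, -0.6547, -0.4364).
e_1·a_2 = 0.4364·(-1) + 0.4364·2 + (-0.6547)·0 + (-0.4364)·3 = -0.8729.
u_2 = a_2 + 0.8729·e_1 = (-0.6190, 2.3810, -0.5714, 2.6190).
r_{22} = ‖u_2‖ = 3.6384.

r_{22} = 3.6384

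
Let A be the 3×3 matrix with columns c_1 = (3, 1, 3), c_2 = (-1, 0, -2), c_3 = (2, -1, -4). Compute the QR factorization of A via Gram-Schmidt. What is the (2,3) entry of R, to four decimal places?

c_1 = (3, 1, 3); ‖c_1‖ = 4.3589, so e_1 = (0.6882, 0.2294, 0.6882).
e_1·c_2 = 0.6882·(-1) + 0.2294·0 + 0.6882·(-2) = -2.0647.
u_2 = c_2 + 2.0647·e_1 = (0.4211, 0.4737, -0.5789).
‖u_2‖ = 0.8584, so e_2 = (0.4905, 0.5518, -0.6745).
r_{23} = e_2·c_3 = 3.1270.

r_{23} = 3.1270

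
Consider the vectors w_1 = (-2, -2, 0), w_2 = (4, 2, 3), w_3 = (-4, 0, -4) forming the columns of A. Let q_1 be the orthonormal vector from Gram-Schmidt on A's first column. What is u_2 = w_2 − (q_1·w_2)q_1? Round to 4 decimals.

w_1 = (-2, -2, 0); ‖w_1‖ = 2.8284, so q_1 = (-0.7071, -0.7071, 0.0000).
q_1·w_2 = (-0.7071)·4 + (-0.7071)·2 + 0.0000·3 = -4.2426.
u_2 = w_2 + 4.2426·q_1 = (1.0000, -1.0000, 3.0000).

u_2 = (1.0000, -1.0000, 3.0000)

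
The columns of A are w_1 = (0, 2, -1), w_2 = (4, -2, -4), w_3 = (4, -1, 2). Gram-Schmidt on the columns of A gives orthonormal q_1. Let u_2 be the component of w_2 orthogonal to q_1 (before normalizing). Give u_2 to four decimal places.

q_1 = w_1/‖w_1‖ = (0, 2, -1)/2.2361 = (0.0000, 0.8944, -0.4472).
r_{12} = q_1·w_2 = 0.0000.
u_2 = w_2 + 0.0000·q_1 = (4.0000, -2.0000, -4.0000).

u_2 = (4.0000, -2.0000, -4.0000)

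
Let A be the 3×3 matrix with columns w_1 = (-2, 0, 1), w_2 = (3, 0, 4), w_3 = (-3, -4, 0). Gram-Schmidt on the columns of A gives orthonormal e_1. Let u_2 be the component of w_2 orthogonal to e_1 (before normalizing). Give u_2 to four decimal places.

w_1 = (-2, 0, 1); ‖w_1‖ = 2.2361, so e_1 = (-0.8944, 0.0000, 0.4472).
e_1·w_2 = (-0.8944)·3 + 0.0000·0 + 0.4472·4 = -0.8944.
u_2 = w_2 + 0.8944·e_1 = (2.2000, 0.0000, 4.4000).

u_2 = (2.2000, 0.0000, 4.4000)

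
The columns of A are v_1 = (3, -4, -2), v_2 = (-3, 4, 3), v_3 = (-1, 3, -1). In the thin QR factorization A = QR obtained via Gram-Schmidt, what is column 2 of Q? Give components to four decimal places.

q_2 = (0.2228, -0.2971, 0.9285)

q_1 = v_1/‖v_1‖ = (3, -4, -2)/5.3852 = (0.5571, -0.7428, -0.3714).
r_{12} = q_1·v_2 = -5.7566.
u_2 = v_2 + 5.7566·q_1 = (0.2069, -0.2759, 0.8621).
‖u_2‖ = 0.9285, so q_2 = (0.2228, -0.2971, 0.9285).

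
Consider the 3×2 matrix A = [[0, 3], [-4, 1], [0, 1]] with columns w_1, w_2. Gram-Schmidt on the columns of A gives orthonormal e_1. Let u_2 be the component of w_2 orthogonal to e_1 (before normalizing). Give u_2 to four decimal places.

u_2 = (3.0000, 0.0000, 1.0000)

w_1 = (0, -4, 0); ‖w_1‖ = 4.0000, so e_1 = (0.0000, -1.0000, 0.0000).
e_1·w_2 = 0.0000·3 + (-1.0000)·1 + 0.0000·1 = -1.0000.
u_2 = w_2 + 1.0000·e_1 = (3.0000, 0.0000, 1.0000).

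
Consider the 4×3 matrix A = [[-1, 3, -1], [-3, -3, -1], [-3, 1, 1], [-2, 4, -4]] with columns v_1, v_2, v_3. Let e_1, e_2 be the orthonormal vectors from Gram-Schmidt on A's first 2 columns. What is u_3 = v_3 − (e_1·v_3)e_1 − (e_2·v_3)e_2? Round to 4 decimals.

v_1 = (-1, -3, -3, -2); ‖v_1‖ = 4.7958, so e_1 = (-0.2085, -0.6255, -0.6255, -0.4170).
e_1·v_2 = (-0.2085)·3 + (-0.6255)·(-3) + (-0.6255)·1 + (-0.4170)·4 = -1.0426.
u_2 = v_2 + 1.0426·e_1 = (2.7826, -3.6522, 0.3478, 3.5652).
‖u_2‖ = 5.8235, so e_2 = (0.4778, -0.6271, 0.0597, 0.6122).
e_1·v_3 = (-0.2085)·(-1) + (-0.6255)·(-1) + (-0.6255)·1 + (-0.4170)·(-4) = 1.8766; e_2·v_3 = 0.4778·(-1) + (-0.6271)·(-1) + 0.0597·1 + 0.6122·(-4) = -2.2398.
u_3 = v_3 − 1.8766·e_1 + 2.2398·e_2 = (0.4615, -1.2308, 2.3077, -1.8462).

u_3 = (0.4615, -1.2308, 2.3077, -1.8462)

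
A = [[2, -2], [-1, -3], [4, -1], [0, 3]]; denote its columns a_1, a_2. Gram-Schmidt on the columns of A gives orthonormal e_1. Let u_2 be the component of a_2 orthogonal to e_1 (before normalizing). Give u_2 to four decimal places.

u_2 = (-1.5238, -3.2381, -0.0476, 3.0000)

a_1 = (2, -1, 4, 0); ‖a_1‖ = 4.5826, so e_1 = (0.4364, -0.2182, 0.8729, 0.0000).
e_1·a_2 = 0.4364·(-2) + (-0.2182)·(-3) + 0.8729·(-1) + 0.0000·3 = -1.0911.
u_2 = a_2 + 1.0911·e_1 = (-1.5238, -3.2381, -0.0476, 3.0000).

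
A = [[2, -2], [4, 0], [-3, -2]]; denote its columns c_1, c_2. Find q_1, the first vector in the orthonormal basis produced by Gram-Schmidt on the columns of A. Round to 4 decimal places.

q_1 = c_1/‖c_1‖ = (2, 4, -3)/5.3852 = (0.3714, 0.7428, -0.5571).

q_1 = (0.3714, 0.7428, -0.5571)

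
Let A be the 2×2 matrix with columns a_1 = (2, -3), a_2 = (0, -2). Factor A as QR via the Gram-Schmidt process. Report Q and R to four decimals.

a_1 = (2, -3); ‖a_1‖ = 3.6056, so e_1 = (0.5547, -0.8321).
e_1·a_2 = 0.5547·0 + (-0.8321)·(-2) = 1.6641.
u_2 = a_2 − 1.6641·e_1 = (-0.9231, -0.6154).
‖u_2‖ = 1.1094, so e_2 = (-0.8321, -0.5547).

Q = [[0.5547, -0.8321], [-0.8321, -0.5547]], R = [[3.6056, 1.6641], [0.0000, 1.1094]]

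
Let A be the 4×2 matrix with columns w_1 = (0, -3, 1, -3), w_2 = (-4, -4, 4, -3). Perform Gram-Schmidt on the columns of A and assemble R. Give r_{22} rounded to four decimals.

r_{22} = 4.9097

e_1 = w_1/‖w_1‖ = (0, -3, 1, -3)/4.3589 = (0.0000, -0.6882, 0.2294, -0.6882).
r_{12} = e_1·w_2 = 5.7354.
u_2 = w_2 − 5.7354·e_1 = (-4.0000, -0.0526, 2.6842, 0.9474).
r_{22} = ‖u_2‖ = 4.9097.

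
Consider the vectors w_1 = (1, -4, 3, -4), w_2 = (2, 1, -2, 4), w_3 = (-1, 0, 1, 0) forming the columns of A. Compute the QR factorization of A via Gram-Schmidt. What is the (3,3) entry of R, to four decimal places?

r_{33} = 1.0869

w_1 = (1, -4, 3, -4); ‖w_1‖ = 6.4807, so q_1 = (0.1543, -0.6172, 0.4629, -0.6172).
q_1·w_2 = 0.1543·2 + (-0.6172)·1 + 0.4629·(-2) + (-0.6172)·4 = -3.7033.
u_2 = w_2 + 3.7033·q_1 = (2.5714, -1.2857, -0.2857, 1.7143).
‖u_2‖ = 3.3594, so q_2 = (0.7654, -0.3827, -0.0850, 0.5103).
q_1·w_3 = 0.1543·(-1) + (-0.6172)·0 + 0.4629·1 + (-0.6172)·0 = 0.3086; q_2·w_3 = 0.7654·(-1) + (-0.3827)·0 + (-0.0850)·1 + 0.5103·0 = -0.8505.
u_3 = w_3 − 0.3086·q_1 + 0.8505·q_2 = (-0.3966, -0.1350, 0.7848, 0.6245).
r_{33} = ‖u_3‖ = 1.0869.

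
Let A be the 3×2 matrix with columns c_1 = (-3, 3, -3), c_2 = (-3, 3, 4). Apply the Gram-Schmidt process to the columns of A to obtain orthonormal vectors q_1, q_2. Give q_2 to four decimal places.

q_1 = c_1/‖c_1‖ = (-3, 3, -3)/5.1962 = (-0.5774, 0.5774, -0.5774).
r_{12} = q_1·c_2 = 1.1547.
u_2 = c_2 − 1.1547·q_1 = (-2.3333, 2.3333, 4.6667).
‖u_2‖ = 5.7155, so q_2 = (-0.4082, 0.4082, 0.8165).

q_2 = (-0.4082, 0.4082, 0.8165)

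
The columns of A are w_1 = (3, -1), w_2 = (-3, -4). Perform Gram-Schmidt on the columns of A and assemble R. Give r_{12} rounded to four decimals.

w_1 = (3, -1); ‖w_1‖ = 3.1623, so q_1 = (0.9487, -0.3162).
r_{12} = q_1·w_2 = -1.5811.

r_{12} = -1.5811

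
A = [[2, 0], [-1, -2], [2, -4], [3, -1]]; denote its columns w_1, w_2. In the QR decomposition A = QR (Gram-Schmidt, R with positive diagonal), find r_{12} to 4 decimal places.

r_{12} = -2.1213

e_1 = w_1/‖w_1‖ = (2, -1, 2, 3)/4.2426 = (0.4714, -0.2357, 0.4714, 0.7071).
r_{12} = e_1·w_2 = -2.1213.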